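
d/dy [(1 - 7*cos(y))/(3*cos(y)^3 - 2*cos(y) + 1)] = (-63*cos(y) + 9*cos(2*y) - 21*cos(3*y) + 19)*sin(y)/(2*(3*cos(y)^3 - 2*cos(y) + 1)^2)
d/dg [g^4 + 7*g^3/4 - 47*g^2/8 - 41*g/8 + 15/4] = 4*g^3 + 21*g^2/4 - 47*g/4 - 41/8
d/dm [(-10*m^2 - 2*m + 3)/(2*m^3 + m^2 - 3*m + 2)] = (20*m^4 + 8*m^3 + 14*m^2 - 46*m + 5)/(4*m^6 + 4*m^5 - 11*m^4 + 2*m^3 + 13*m^2 - 12*m + 4)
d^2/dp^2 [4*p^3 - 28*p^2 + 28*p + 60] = 24*p - 56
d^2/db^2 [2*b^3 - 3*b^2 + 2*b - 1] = 12*b - 6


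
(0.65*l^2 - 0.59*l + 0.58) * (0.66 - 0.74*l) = -0.481*l^3 + 0.8656*l^2 - 0.8186*l + 0.3828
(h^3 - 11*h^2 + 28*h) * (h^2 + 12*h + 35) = h^5 + h^4 - 69*h^3 - 49*h^2 + 980*h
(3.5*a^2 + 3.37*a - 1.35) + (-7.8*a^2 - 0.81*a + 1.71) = -4.3*a^2 + 2.56*a + 0.36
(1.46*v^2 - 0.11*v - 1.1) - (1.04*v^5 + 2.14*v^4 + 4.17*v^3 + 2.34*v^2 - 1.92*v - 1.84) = -1.04*v^5 - 2.14*v^4 - 4.17*v^3 - 0.88*v^2 + 1.81*v + 0.74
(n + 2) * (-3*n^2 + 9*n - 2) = -3*n^3 + 3*n^2 + 16*n - 4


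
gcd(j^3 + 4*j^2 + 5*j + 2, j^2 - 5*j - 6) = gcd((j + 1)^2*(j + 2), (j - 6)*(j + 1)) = j + 1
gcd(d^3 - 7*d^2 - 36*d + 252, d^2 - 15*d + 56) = d - 7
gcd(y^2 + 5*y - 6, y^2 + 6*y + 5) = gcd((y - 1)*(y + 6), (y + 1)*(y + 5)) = 1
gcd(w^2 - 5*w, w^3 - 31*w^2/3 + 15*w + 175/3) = w - 5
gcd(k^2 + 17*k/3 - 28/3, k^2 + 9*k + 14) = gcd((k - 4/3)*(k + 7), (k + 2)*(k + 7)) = k + 7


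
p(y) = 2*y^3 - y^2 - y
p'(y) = 6*y^2 - 2*y - 1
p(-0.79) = -0.82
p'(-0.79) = 4.32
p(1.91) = 8.38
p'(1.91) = 17.07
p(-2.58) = -38.42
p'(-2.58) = 44.10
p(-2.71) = -44.44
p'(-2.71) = 48.48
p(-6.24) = -518.64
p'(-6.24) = 245.11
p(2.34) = 17.81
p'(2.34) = 27.17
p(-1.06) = -2.45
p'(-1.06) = 7.86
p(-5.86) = -430.94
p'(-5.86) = 216.76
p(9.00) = 1368.00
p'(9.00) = 467.00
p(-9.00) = -1530.00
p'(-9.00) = 503.00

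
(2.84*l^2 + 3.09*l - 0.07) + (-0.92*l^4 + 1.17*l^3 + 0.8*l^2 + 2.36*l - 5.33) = -0.92*l^4 + 1.17*l^3 + 3.64*l^2 + 5.45*l - 5.4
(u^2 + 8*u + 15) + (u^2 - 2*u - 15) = 2*u^2 + 6*u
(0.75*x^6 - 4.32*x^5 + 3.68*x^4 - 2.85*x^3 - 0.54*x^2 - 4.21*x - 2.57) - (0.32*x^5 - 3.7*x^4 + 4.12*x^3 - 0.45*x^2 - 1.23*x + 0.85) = 0.75*x^6 - 4.64*x^5 + 7.38*x^4 - 6.97*x^3 - 0.09*x^2 - 2.98*x - 3.42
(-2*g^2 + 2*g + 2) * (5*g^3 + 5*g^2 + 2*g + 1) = -10*g^5 + 16*g^3 + 12*g^2 + 6*g + 2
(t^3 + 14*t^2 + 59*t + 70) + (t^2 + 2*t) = t^3 + 15*t^2 + 61*t + 70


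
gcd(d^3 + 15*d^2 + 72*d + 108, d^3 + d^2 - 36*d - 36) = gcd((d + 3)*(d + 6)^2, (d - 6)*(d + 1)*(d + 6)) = d + 6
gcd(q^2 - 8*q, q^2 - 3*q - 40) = q - 8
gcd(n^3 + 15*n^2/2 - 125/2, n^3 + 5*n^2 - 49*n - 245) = n + 5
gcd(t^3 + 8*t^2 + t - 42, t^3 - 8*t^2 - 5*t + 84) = t + 3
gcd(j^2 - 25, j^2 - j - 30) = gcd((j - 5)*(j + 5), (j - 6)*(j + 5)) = j + 5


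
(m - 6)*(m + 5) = m^2 - m - 30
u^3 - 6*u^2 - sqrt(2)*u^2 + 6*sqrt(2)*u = u*(u - 6)*(u - sqrt(2))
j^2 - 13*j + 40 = (j - 8)*(j - 5)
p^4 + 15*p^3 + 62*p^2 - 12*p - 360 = (p - 2)*(p + 5)*(p + 6)^2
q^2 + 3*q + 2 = (q + 1)*(q + 2)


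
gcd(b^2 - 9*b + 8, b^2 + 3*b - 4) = b - 1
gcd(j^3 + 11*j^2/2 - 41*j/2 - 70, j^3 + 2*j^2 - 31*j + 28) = j^2 + 3*j - 28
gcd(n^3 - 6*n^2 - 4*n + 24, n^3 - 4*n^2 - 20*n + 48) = n^2 - 8*n + 12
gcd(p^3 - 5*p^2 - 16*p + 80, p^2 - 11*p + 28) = p - 4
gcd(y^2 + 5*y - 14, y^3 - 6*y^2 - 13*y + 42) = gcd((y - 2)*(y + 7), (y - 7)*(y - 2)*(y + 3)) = y - 2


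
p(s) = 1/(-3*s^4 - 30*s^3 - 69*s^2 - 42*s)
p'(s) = (12*s^3 + 90*s^2 + 138*s + 42)/(-3*s^4 - 30*s^3 - 69*s^2 - 42*s)^2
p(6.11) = -0.00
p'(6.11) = 0.00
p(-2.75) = 0.02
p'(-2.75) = 0.04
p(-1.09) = -0.63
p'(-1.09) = -6.80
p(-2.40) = 0.05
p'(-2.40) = 0.18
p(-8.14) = -0.00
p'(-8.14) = -0.00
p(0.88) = -0.01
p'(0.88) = 0.02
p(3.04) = -0.00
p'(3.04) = 0.00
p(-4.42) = 0.00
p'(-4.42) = 0.00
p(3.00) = 0.00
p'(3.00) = 0.00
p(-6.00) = 0.00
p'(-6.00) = 0.00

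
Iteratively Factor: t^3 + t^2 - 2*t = (t - 1)*(t^2 + 2*t) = (t - 1)*(t + 2)*(t)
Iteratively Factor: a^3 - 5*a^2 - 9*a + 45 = (a - 5)*(a^2 - 9) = (a - 5)*(a - 3)*(a + 3)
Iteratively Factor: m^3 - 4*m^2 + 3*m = (m)*(m^2 - 4*m + 3) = m*(m - 3)*(m - 1)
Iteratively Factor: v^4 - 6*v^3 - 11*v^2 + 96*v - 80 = (v - 5)*(v^3 - v^2 - 16*v + 16) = (v - 5)*(v - 4)*(v^2 + 3*v - 4) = (v - 5)*(v - 4)*(v - 1)*(v + 4)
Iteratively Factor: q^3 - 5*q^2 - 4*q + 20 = (q + 2)*(q^2 - 7*q + 10) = (q - 2)*(q + 2)*(q - 5)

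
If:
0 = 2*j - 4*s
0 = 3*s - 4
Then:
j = 8/3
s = 4/3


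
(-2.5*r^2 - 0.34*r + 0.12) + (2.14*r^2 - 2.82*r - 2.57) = -0.36*r^2 - 3.16*r - 2.45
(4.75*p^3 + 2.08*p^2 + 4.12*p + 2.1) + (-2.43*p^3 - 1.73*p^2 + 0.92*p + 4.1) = 2.32*p^3 + 0.35*p^2 + 5.04*p + 6.2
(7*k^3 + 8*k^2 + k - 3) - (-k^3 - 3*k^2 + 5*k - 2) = 8*k^3 + 11*k^2 - 4*k - 1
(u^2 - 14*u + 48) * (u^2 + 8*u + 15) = u^4 - 6*u^3 - 49*u^2 + 174*u + 720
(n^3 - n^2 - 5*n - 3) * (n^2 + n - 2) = n^5 - 8*n^3 - 6*n^2 + 7*n + 6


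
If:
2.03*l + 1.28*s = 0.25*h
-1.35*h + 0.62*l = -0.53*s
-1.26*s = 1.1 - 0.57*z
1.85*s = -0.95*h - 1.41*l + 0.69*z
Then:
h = -0.33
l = 1.86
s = -3.02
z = -4.74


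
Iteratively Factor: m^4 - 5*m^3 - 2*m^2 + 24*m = (m + 2)*(m^3 - 7*m^2 + 12*m) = m*(m + 2)*(m^2 - 7*m + 12) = m*(m - 4)*(m + 2)*(m - 3)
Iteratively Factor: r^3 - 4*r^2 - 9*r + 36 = (r - 3)*(r^2 - r - 12) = (r - 4)*(r - 3)*(r + 3)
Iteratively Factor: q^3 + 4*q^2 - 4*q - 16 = (q + 2)*(q^2 + 2*q - 8) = (q - 2)*(q + 2)*(q + 4)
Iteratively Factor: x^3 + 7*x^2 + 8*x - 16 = (x + 4)*(x^2 + 3*x - 4) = (x + 4)^2*(x - 1)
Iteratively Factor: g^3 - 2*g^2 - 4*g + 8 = (g + 2)*(g^2 - 4*g + 4) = (g - 2)*(g + 2)*(g - 2)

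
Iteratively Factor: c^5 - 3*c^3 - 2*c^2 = (c)*(c^4 - 3*c^2 - 2*c) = c*(c - 2)*(c^3 + 2*c^2 + c) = c*(c - 2)*(c + 1)*(c^2 + c) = c^2*(c - 2)*(c + 1)*(c + 1)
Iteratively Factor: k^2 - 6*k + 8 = (k - 2)*(k - 4)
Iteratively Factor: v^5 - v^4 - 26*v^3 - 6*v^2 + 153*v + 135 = (v + 3)*(v^4 - 4*v^3 - 14*v^2 + 36*v + 45) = (v - 5)*(v + 3)*(v^3 + v^2 - 9*v - 9) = (v - 5)*(v - 3)*(v + 3)*(v^2 + 4*v + 3) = (v - 5)*(v - 3)*(v + 1)*(v + 3)*(v + 3)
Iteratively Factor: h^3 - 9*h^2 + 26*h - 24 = (h - 4)*(h^2 - 5*h + 6) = (h - 4)*(h - 2)*(h - 3)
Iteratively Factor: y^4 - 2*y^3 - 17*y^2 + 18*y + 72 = (y + 2)*(y^3 - 4*y^2 - 9*y + 36) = (y - 3)*(y + 2)*(y^2 - y - 12) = (y - 3)*(y + 2)*(y + 3)*(y - 4)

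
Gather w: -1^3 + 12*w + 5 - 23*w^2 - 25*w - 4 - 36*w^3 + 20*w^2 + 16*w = -36*w^3 - 3*w^2 + 3*w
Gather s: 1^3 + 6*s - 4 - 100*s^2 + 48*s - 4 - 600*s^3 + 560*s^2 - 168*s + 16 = -600*s^3 + 460*s^2 - 114*s + 9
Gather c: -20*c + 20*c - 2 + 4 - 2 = 0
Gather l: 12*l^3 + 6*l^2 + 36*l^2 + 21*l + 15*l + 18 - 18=12*l^3 + 42*l^2 + 36*l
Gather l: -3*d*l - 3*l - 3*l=l*(-3*d - 6)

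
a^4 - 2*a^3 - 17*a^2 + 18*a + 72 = (a - 4)*(a - 3)*(a + 2)*(a + 3)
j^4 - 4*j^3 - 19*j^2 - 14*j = j*(j - 7)*(j + 1)*(j + 2)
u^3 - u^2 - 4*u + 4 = (u - 2)*(u - 1)*(u + 2)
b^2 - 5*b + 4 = (b - 4)*(b - 1)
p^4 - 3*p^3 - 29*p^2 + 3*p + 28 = (p - 7)*(p - 1)*(p + 1)*(p + 4)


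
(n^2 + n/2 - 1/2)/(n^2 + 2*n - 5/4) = 2*(n + 1)/(2*n + 5)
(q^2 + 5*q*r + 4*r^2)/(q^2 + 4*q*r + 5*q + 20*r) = (q + r)/(q + 5)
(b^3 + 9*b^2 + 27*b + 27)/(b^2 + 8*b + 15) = (b^2 + 6*b + 9)/(b + 5)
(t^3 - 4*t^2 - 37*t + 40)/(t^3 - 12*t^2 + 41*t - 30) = (t^2 - 3*t - 40)/(t^2 - 11*t + 30)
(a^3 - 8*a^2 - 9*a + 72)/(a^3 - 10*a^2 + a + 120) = (a - 3)/(a - 5)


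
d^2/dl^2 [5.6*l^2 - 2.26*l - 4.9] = 11.2000000000000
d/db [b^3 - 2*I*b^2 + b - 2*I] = 3*b^2 - 4*I*b + 1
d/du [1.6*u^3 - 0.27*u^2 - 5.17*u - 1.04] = 4.8*u^2 - 0.54*u - 5.17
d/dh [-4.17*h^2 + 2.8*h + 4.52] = 2.8 - 8.34*h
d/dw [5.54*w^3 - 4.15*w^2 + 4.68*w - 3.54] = 16.62*w^2 - 8.3*w + 4.68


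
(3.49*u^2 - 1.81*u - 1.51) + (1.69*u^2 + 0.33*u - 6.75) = 5.18*u^2 - 1.48*u - 8.26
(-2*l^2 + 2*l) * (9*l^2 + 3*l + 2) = -18*l^4 + 12*l^3 + 2*l^2 + 4*l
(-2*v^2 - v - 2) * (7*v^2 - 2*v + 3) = -14*v^4 - 3*v^3 - 18*v^2 + v - 6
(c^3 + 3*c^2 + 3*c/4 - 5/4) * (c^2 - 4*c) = c^5 - c^4 - 45*c^3/4 - 17*c^2/4 + 5*c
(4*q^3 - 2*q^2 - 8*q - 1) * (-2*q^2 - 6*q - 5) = -8*q^5 - 20*q^4 + 8*q^3 + 60*q^2 + 46*q + 5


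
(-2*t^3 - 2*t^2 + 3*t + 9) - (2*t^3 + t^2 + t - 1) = -4*t^3 - 3*t^2 + 2*t + 10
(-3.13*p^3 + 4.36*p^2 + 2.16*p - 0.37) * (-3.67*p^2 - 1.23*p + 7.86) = 11.4871*p^5 - 12.1513*p^4 - 37.8918*p^3 + 32.9707*p^2 + 17.4327*p - 2.9082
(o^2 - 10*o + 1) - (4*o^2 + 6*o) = -3*o^2 - 16*o + 1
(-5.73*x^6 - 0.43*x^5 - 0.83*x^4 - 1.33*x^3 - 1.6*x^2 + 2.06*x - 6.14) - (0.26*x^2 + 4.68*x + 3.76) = -5.73*x^6 - 0.43*x^5 - 0.83*x^4 - 1.33*x^3 - 1.86*x^2 - 2.62*x - 9.9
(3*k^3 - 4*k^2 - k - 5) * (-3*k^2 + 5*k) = -9*k^5 + 27*k^4 - 17*k^3 + 10*k^2 - 25*k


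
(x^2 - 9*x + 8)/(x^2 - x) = (x - 8)/x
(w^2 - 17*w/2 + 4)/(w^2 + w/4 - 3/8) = 4*(w - 8)/(4*w + 3)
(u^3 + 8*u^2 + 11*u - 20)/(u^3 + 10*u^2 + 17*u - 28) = (u + 5)/(u + 7)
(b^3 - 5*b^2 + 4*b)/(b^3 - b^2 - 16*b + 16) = b/(b + 4)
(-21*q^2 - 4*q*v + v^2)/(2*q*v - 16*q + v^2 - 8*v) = (-21*q^2 - 4*q*v + v^2)/(2*q*v - 16*q + v^2 - 8*v)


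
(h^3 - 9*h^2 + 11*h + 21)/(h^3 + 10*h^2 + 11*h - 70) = (h^3 - 9*h^2 + 11*h + 21)/(h^3 + 10*h^2 + 11*h - 70)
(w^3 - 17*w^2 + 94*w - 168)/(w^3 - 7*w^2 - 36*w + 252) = (w - 4)/(w + 6)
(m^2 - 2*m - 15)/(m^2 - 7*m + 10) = (m + 3)/(m - 2)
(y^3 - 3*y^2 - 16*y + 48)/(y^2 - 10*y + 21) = (y^2 - 16)/(y - 7)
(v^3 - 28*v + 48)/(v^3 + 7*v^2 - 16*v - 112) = (v^2 + 4*v - 12)/(v^2 + 11*v + 28)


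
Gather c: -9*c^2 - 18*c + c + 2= -9*c^2 - 17*c + 2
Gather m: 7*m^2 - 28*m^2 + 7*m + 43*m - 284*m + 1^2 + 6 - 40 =-21*m^2 - 234*m - 33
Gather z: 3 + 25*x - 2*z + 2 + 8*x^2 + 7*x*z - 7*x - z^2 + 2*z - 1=8*x^2 + 7*x*z + 18*x - z^2 + 4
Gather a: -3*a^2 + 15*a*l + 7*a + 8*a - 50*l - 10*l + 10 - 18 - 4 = -3*a^2 + a*(15*l + 15) - 60*l - 12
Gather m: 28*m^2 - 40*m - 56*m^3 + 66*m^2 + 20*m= -56*m^3 + 94*m^2 - 20*m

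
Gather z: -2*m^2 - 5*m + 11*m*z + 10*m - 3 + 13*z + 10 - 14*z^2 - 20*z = -2*m^2 + 5*m - 14*z^2 + z*(11*m - 7) + 7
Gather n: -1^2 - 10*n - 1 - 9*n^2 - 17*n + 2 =-9*n^2 - 27*n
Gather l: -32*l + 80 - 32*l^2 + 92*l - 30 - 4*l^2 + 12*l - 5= -36*l^2 + 72*l + 45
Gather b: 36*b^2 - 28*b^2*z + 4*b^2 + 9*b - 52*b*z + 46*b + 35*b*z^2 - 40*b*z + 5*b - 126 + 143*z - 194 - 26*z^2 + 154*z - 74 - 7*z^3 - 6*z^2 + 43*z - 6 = b^2*(40 - 28*z) + b*(35*z^2 - 92*z + 60) - 7*z^3 - 32*z^2 + 340*z - 400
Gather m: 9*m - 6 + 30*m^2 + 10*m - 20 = 30*m^2 + 19*m - 26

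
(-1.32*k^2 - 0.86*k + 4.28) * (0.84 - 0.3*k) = 0.396*k^3 - 0.8508*k^2 - 2.0064*k + 3.5952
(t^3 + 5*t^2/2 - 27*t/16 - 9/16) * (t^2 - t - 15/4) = t^5 + 3*t^4/2 - 127*t^3/16 - 33*t^2/4 + 441*t/64 + 135/64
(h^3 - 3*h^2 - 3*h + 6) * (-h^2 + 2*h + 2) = -h^5 + 5*h^4 - h^3 - 18*h^2 + 6*h + 12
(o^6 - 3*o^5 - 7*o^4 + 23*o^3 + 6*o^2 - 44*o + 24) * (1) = o^6 - 3*o^5 - 7*o^4 + 23*o^3 + 6*o^2 - 44*o + 24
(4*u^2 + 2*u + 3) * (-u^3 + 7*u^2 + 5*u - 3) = -4*u^5 + 26*u^4 + 31*u^3 + 19*u^2 + 9*u - 9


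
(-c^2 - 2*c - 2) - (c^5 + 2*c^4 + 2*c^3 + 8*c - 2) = -c^5 - 2*c^4 - 2*c^3 - c^2 - 10*c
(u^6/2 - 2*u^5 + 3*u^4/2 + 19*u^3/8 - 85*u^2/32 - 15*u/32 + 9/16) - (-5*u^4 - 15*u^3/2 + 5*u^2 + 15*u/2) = u^6/2 - 2*u^5 + 13*u^4/2 + 79*u^3/8 - 245*u^2/32 - 255*u/32 + 9/16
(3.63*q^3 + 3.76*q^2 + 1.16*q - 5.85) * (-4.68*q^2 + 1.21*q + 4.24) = -16.9884*q^5 - 13.2045*q^4 + 14.512*q^3 + 44.724*q^2 - 2.1601*q - 24.804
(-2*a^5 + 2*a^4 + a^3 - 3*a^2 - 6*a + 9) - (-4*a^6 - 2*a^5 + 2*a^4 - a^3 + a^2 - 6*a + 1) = 4*a^6 + 2*a^3 - 4*a^2 + 8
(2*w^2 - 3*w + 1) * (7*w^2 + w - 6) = 14*w^4 - 19*w^3 - 8*w^2 + 19*w - 6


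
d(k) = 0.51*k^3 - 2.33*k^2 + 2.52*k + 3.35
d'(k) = 1.53*k^2 - 4.66*k + 2.52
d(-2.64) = -28.93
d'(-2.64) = 25.49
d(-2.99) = -38.65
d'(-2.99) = 30.13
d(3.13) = 4.05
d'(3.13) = 2.92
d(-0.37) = 2.07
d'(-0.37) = 4.45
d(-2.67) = -29.70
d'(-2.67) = 25.87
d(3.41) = 5.07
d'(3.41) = 4.42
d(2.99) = 3.69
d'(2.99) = 2.26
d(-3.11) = -42.36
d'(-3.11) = 31.81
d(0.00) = 3.35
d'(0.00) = 2.52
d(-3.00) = -38.95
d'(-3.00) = 30.27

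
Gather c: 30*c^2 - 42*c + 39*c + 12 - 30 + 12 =30*c^2 - 3*c - 6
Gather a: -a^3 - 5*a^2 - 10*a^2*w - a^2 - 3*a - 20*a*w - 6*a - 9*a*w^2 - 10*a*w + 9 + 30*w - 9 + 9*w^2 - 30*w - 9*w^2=-a^3 + a^2*(-10*w - 6) + a*(-9*w^2 - 30*w - 9)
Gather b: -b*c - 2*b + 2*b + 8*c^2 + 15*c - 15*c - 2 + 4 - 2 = -b*c + 8*c^2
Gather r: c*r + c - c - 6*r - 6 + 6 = r*(c - 6)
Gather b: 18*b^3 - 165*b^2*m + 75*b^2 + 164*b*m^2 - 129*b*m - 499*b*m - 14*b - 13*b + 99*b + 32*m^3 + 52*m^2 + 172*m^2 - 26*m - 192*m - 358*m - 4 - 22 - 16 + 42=18*b^3 + b^2*(75 - 165*m) + b*(164*m^2 - 628*m + 72) + 32*m^3 + 224*m^2 - 576*m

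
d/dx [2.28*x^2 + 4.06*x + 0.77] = 4.56*x + 4.06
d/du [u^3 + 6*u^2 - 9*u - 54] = 3*u^2 + 12*u - 9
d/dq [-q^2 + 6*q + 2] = 6 - 2*q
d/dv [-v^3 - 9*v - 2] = -3*v^2 - 9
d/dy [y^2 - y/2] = 2*y - 1/2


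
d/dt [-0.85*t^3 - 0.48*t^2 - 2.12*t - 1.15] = -2.55*t^2 - 0.96*t - 2.12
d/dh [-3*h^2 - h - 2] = -6*h - 1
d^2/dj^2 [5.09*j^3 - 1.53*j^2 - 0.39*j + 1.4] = 30.54*j - 3.06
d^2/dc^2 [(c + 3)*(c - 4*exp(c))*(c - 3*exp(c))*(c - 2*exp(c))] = -9*c^3*exp(c) + 104*c^2*exp(2*c) - 81*c^2*exp(c) + 12*c^2 - 216*c*exp(3*c) + 520*c*exp(2*c) - 162*c*exp(c) + 18*c - 792*exp(3*c) + 364*exp(2*c) - 54*exp(c)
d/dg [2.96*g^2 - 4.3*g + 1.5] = 5.92*g - 4.3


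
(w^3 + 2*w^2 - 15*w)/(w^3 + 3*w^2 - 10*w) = (w - 3)/(w - 2)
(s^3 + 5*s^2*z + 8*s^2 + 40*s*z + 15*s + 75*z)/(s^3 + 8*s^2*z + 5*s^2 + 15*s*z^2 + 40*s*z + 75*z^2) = (s + 3)/(s + 3*z)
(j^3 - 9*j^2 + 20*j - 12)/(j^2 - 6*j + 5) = (j^2 - 8*j + 12)/(j - 5)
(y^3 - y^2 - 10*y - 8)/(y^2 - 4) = (y^2 - 3*y - 4)/(y - 2)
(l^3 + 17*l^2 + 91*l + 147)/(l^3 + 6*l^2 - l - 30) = (l^2 + 14*l + 49)/(l^2 + 3*l - 10)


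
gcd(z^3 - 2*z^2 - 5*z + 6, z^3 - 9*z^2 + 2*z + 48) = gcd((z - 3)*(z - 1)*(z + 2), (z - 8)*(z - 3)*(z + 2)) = z^2 - z - 6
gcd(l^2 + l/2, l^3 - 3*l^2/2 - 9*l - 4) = l + 1/2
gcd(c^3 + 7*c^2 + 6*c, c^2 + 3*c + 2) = c + 1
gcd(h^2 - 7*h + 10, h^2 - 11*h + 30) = h - 5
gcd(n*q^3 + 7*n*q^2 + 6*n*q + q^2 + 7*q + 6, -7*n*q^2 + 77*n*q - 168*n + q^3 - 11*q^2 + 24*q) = 1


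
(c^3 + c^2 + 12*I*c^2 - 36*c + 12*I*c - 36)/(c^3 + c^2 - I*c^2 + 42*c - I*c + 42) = (c + 6*I)/(c - 7*I)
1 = 1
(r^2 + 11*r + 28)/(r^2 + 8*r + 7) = (r + 4)/(r + 1)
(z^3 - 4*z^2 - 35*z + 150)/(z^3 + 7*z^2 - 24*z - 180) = (z - 5)/(z + 6)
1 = 1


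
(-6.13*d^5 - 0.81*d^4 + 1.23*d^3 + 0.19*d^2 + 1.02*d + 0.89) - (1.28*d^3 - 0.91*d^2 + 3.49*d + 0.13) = -6.13*d^5 - 0.81*d^4 - 0.05*d^3 + 1.1*d^2 - 2.47*d + 0.76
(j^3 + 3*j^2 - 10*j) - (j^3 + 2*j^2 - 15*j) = j^2 + 5*j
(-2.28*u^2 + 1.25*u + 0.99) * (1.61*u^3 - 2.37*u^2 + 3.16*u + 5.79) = -3.6708*u^5 + 7.4161*u^4 - 8.5734*u^3 - 11.5975*u^2 + 10.3659*u + 5.7321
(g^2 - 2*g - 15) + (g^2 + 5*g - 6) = 2*g^2 + 3*g - 21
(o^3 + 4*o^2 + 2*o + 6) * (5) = 5*o^3 + 20*o^2 + 10*o + 30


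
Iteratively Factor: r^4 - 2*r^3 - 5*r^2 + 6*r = (r + 2)*(r^3 - 4*r^2 + 3*r) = r*(r + 2)*(r^2 - 4*r + 3) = r*(r - 1)*(r + 2)*(r - 3)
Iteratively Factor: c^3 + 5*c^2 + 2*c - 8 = (c + 2)*(c^2 + 3*c - 4) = (c - 1)*(c + 2)*(c + 4)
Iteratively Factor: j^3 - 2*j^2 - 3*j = (j)*(j^2 - 2*j - 3) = j*(j + 1)*(j - 3)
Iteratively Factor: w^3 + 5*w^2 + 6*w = (w)*(w^2 + 5*w + 6) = w*(w + 2)*(w + 3)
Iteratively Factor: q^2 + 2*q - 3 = (q + 3)*(q - 1)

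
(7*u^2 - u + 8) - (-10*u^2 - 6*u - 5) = 17*u^2 + 5*u + 13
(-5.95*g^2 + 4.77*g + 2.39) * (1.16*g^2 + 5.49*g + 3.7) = -6.902*g^4 - 27.1323*g^3 + 6.9447*g^2 + 30.7701*g + 8.843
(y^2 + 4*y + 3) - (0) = y^2 + 4*y + 3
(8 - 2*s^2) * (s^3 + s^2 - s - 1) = -2*s^5 - 2*s^4 + 10*s^3 + 10*s^2 - 8*s - 8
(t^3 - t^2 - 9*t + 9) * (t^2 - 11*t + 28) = t^5 - 12*t^4 + 30*t^3 + 80*t^2 - 351*t + 252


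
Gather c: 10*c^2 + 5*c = 10*c^2 + 5*c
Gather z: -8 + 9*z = 9*z - 8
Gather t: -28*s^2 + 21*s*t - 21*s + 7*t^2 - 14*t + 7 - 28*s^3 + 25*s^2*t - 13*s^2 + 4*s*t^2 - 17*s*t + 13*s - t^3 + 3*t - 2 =-28*s^3 - 41*s^2 - 8*s - t^3 + t^2*(4*s + 7) + t*(25*s^2 + 4*s - 11) + 5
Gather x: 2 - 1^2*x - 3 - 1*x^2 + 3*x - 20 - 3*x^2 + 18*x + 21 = -4*x^2 + 20*x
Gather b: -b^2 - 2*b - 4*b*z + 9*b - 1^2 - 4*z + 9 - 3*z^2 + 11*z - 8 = -b^2 + b*(7 - 4*z) - 3*z^2 + 7*z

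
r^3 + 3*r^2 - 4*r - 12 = (r - 2)*(r + 2)*(r + 3)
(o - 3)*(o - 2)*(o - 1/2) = o^3 - 11*o^2/2 + 17*o/2 - 3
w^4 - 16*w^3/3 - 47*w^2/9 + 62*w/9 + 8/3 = (w - 6)*(w - 1)*(w + 1/3)*(w + 4/3)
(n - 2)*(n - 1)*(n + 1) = n^3 - 2*n^2 - n + 2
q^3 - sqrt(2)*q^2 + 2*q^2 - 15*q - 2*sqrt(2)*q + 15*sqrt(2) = (q - 3)*(q + 5)*(q - sqrt(2))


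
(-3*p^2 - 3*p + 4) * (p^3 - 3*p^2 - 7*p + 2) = -3*p^5 + 6*p^4 + 34*p^3 + 3*p^2 - 34*p + 8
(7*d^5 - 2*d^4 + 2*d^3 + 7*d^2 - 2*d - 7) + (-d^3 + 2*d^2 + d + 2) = 7*d^5 - 2*d^4 + d^3 + 9*d^2 - d - 5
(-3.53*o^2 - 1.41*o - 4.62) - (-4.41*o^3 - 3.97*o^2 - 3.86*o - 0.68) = 4.41*o^3 + 0.44*o^2 + 2.45*o - 3.94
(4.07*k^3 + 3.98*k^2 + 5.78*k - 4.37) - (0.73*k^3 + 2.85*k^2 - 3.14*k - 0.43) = 3.34*k^3 + 1.13*k^2 + 8.92*k - 3.94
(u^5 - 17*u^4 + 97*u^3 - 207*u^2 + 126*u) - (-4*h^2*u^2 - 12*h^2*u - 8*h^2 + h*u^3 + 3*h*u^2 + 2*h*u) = 4*h^2*u^2 + 12*h^2*u + 8*h^2 - h*u^3 - 3*h*u^2 - 2*h*u + u^5 - 17*u^4 + 97*u^3 - 207*u^2 + 126*u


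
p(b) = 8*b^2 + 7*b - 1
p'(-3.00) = -41.00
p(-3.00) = 50.00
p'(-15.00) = -233.00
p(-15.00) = 1694.00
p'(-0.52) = -1.32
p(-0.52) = -2.48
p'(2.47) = 46.52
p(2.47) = 65.10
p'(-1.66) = -19.56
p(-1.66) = 9.42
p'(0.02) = 7.32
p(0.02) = -0.86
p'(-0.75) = -5.00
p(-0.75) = -1.75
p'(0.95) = 22.20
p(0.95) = 12.87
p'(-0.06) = 6.04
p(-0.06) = -1.39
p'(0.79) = 19.64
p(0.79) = 9.52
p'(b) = 16*b + 7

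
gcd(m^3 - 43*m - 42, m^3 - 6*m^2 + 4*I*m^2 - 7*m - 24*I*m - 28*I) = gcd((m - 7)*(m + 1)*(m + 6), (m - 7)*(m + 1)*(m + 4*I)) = m^2 - 6*m - 7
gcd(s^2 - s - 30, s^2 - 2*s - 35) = s + 5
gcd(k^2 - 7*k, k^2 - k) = k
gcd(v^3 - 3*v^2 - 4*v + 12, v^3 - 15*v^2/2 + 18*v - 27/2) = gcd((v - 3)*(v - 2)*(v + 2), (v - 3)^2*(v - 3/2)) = v - 3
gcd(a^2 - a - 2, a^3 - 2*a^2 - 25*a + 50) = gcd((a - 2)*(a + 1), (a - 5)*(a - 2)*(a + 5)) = a - 2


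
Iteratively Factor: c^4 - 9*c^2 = (c)*(c^3 - 9*c) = c*(c + 3)*(c^2 - 3*c) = c^2*(c + 3)*(c - 3)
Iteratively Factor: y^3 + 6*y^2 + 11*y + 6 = (y + 2)*(y^2 + 4*y + 3) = (y + 2)*(y + 3)*(y + 1)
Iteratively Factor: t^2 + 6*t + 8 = (t + 2)*(t + 4)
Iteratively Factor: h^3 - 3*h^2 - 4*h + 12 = (h - 3)*(h^2 - 4) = (h - 3)*(h - 2)*(h + 2)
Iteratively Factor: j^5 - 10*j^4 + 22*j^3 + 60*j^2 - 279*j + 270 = (j - 3)*(j^4 - 7*j^3 + j^2 + 63*j - 90) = (j - 5)*(j - 3)*(j^3 - 2*j^2 - 9*j + 18) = (j - 5)*(j - 3)*(j + 3)*(j^2 - 5*j + 6) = (j - 5)*(j - 3)^2*(j + 3)*(j - 2)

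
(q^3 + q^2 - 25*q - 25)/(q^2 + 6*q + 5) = q - 5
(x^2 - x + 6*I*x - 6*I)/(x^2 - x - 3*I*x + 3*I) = (x + 6*I)/(x - 3*I)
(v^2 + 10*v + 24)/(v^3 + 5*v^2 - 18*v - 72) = (v + 4)/(v^2 - v - 12)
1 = 1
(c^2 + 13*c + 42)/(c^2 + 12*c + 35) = (c + 6)/(c + 5)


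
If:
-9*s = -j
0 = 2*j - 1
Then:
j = 1/2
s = 1/18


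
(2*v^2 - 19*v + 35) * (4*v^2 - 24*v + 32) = 8*v^4 - 124*v^3 + 660*v^2 - 1448*v + 1120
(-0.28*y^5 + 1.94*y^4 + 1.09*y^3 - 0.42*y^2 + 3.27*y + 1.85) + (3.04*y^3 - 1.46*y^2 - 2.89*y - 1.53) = -0.28*y^5 + 1.94*y^4 + 4.13*y^3 - 1.88*y^2 + 0.38*y + 0.32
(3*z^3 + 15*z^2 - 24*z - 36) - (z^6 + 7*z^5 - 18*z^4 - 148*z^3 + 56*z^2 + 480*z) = -z^6 - 7*z^5 + 18*z^4 + 151*z^3 - 41*z^2 - 504*z - 36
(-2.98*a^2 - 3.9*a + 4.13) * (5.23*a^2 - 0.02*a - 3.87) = -15.5854*a^4 - 20.3374*a^3 + 33.2105*a^2 + 15.0104*a - 15.9831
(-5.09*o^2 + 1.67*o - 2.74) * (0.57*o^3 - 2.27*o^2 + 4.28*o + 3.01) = -2.9013*o^5 + 12.5062*o^4 - 27.1379*o^3 - 1.9535*o^2 - 6.7005*o - 8.2474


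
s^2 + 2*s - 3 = (s - 1)*(s + 3)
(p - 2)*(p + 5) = p^2 + 3*p - 10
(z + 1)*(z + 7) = z^2 + 8*z + 7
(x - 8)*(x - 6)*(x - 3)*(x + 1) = x^4 - 16*x^3 + 73*x^2 - 54*x - 144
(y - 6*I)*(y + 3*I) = y^2 - 3*I*y + 18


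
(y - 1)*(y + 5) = y^2 + 4*y - 5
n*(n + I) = n^2 + I*n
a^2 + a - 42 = (a - 6)*(a + 7)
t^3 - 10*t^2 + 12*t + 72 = (t - 6)^2*(t + 2)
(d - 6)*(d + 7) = d^2 + d - 42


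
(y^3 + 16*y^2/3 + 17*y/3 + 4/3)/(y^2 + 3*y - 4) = (3*y^2 + 4*y + 1)/(3*(y - 1))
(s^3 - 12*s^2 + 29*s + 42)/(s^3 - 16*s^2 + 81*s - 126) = (s + 1)/(s - 3)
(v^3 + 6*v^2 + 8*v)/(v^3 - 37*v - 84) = v*(v + 2)/(v^2 - 4*v - 21)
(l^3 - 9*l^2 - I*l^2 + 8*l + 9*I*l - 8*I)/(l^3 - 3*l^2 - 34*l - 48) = (l^2 - l*(1 + I) + I)/(l^2 + 5*l + 6)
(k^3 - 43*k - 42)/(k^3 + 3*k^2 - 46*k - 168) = (k + 1)/(k + 4)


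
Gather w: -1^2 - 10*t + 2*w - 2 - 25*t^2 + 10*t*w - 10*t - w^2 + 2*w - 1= -25*t^2 - 20*t - w^2 + w*(10*t + 4) - 4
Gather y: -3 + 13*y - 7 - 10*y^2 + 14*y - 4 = -10*y^2 + 27*y - 14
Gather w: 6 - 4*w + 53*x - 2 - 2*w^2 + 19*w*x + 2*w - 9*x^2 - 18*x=-2*w^2 + w*(19*x - 2) - 9*x^2 + 35*x + 4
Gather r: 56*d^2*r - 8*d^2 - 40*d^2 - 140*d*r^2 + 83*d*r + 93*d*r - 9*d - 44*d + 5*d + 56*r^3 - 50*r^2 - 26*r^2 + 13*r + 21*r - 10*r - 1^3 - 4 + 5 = -48*d^2 - 48*d + 56*r^3 + r^2*(-140*d - 76) + r*(56*d^2 + 176*d + 24)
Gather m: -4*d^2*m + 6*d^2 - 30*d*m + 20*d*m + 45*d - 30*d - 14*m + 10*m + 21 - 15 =6*d^2 + 15*d + m*(-4*d^2 - 10*d - 4) + 6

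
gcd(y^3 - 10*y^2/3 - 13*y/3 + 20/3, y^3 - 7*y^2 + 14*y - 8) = y^2 - 5*y + 4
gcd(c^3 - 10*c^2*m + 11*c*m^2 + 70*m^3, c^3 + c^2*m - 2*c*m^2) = c + 2*m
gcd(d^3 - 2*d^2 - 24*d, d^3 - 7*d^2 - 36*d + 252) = d - 6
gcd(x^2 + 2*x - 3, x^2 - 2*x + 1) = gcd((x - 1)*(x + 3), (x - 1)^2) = x - 1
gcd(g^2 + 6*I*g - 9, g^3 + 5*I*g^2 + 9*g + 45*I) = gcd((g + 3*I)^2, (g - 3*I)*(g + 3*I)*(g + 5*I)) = g + 3*I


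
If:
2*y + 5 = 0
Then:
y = -5/2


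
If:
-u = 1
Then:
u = -1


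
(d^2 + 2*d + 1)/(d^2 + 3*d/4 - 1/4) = 4*(d + 1)/(4*d - 1)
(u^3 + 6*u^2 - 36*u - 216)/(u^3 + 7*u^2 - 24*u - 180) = (u - 6)/(u - 5)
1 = 1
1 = 1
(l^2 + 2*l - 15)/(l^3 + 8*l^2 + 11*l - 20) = (l - 3)/(l^2 + 3*l - 4)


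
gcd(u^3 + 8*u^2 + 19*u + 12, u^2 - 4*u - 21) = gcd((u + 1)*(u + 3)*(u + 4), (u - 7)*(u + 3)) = u + 3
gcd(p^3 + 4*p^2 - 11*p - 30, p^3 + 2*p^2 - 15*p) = p^2 + 2*p - 15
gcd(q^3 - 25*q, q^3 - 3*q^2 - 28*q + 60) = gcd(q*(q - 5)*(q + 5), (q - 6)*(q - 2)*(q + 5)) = q + 5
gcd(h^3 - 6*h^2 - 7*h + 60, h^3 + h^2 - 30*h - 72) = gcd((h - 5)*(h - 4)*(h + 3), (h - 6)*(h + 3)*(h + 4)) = h + 3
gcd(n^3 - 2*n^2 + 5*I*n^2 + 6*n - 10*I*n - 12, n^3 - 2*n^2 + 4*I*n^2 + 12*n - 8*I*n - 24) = n^2 + n*(-2 + 6*I) - 12*I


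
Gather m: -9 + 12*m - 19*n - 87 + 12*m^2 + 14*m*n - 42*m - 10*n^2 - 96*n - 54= 12*m^2 + m*(14*n - 30) - 10*n^2 - 115*n - 150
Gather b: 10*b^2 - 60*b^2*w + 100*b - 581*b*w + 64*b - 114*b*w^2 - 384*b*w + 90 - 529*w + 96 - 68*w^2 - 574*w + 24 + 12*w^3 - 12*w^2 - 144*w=b^2*(10 - 60*w) + b*(-114*w^2 - 965*w + 164) + 12*w^3 - 80*w^2 - 1247*w + 210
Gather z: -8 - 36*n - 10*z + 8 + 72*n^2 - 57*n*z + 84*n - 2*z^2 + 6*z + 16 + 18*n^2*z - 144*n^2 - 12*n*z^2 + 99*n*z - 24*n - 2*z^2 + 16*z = -72*n^2 + 24*n + z^2*(-12*n - 4) + z*(18*n^2 + 42*n + 12) + 16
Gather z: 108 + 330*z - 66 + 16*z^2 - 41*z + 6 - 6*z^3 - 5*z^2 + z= -6*z^3 + 11*z^2 + 290*z + 48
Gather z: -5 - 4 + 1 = -8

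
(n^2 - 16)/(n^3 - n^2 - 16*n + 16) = 1/(n - 1)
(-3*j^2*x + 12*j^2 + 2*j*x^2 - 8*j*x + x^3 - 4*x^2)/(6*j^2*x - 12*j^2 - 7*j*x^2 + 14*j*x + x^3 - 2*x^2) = (3*j*x - 12*j + x^2 - 4*x)/(-6*j*x + 12*j + x^2 - 2*x)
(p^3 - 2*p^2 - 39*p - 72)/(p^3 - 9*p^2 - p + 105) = (p^2 - 5*p - 24)/(p^2 - 12*p + 35)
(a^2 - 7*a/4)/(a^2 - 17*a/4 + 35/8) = 2*a/(2*a - 5)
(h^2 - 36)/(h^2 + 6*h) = (h - 6)/h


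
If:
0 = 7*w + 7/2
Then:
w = -1/2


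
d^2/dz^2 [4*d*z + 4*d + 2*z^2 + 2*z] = 4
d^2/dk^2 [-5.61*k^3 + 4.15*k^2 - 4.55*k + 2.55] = 8.3 - 33.66*k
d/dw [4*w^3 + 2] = 12*w^2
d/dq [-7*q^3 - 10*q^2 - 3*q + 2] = -21*q^2 - 20*q - 3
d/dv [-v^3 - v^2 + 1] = v*(-3*v - 2)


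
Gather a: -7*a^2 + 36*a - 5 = -7*a^2 + 36*a - 5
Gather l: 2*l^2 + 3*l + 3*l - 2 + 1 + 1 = 2*l^2 + 6*l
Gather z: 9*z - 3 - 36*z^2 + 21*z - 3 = -36*z^2 + 30*z - 6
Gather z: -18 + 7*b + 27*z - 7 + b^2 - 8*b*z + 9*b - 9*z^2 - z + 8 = b^2 + 16*b - 9*z^2 + z*(26 - 8*b) - 17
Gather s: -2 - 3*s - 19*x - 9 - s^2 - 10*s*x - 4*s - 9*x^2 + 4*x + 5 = -s^2 + s*(-10*x - 7) - 9*x^2 - 15*x - 6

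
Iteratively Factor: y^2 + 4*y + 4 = (y + 2)*(y + 2)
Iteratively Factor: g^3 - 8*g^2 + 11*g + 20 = (g + 1)*(g^2 - 9*g + 20) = (g - 4)*(g + 1)*(g - 5)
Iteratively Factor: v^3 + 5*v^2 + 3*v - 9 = (v + 3)*(v^2 + 2*v - 3) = (v + 3)^2*(v - 1)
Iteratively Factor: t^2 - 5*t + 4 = (t - 1)*(t - 4)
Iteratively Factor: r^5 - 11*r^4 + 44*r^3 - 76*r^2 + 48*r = (r)*(r^4 - 11*r^3 + 44*r^2 - 76*r + 48) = r*(r - 2)*(r^3 - 9*r^2 + 26*r - 24) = r*(r - 4)*(r - 2)*(r^2 - 5*r + 6) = r*(r - 4)*(r - 3)*(r - 2)*(r - 2)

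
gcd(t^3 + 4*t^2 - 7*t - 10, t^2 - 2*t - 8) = 1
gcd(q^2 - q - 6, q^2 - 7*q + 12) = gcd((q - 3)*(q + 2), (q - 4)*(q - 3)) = q - 3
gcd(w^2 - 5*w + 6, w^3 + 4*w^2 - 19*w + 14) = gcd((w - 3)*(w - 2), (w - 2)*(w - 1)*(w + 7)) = w - 2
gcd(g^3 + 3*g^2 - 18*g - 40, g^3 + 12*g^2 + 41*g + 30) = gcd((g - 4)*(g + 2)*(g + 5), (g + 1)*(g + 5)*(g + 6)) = g + 5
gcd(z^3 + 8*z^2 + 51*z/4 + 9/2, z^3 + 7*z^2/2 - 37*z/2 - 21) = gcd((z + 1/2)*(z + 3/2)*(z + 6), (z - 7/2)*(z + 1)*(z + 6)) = z + 6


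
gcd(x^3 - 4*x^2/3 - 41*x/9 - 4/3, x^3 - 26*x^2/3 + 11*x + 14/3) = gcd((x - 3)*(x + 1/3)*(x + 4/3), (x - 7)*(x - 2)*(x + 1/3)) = x + 1/3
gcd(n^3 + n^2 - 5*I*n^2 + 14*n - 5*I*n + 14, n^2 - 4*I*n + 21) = n - 7*I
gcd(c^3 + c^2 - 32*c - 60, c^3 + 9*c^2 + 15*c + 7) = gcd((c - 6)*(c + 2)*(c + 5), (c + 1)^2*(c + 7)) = 1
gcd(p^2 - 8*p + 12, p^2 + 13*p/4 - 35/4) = 1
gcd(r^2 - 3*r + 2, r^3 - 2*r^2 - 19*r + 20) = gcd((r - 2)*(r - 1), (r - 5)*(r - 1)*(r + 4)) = r - 1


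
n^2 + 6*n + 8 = (n + 2)*(n + 4)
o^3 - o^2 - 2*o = o*(o - 2)*(o + 1)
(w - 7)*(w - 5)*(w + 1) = w^3 - 11*w^2 + 23*w + 35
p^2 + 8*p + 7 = (p + 1)*(p + 7)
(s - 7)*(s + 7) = s^2 - 49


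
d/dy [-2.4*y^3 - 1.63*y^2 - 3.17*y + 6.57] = -7.2*y^2 - 3.26*y - 3.17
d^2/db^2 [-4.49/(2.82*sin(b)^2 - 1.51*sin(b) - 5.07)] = (-142.825104*sin(b)^4 + 57.357954*sin(b)^3 - 52.781297*sin(b)^2 - 80.341815*sin(b) + 148.86595)/(-2.82*sin(b)^2 + 1.51*sin(b) + 5.07)^3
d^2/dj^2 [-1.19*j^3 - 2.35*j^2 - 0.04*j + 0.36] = -7.14*j - 4.7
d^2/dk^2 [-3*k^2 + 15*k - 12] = -6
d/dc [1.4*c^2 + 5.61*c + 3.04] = 2.8*c + 5.61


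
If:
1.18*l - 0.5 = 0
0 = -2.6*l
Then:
No Solution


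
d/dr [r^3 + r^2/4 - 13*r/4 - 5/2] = 3*r^2 + r/2 - 13/4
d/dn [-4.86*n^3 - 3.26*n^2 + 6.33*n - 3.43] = -14.58*n^2 - 6.52*n + 6.33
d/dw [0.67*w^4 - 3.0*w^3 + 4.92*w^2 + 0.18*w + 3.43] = 2.68*w^3 - 9.0*w^2 + 9.84*w + 0.18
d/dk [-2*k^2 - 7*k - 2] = -4*k - 7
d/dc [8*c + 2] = 8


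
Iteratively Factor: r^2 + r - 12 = (r - 3)*(r + 4)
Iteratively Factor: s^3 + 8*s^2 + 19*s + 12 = (s + 3)*(s^2 + 5*s + 4) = (s + 3)*(s + 4)*(s + 1)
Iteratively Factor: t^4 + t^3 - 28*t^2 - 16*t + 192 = (t - 4)*(t^3 + 5*t^2 - 8*t - 48) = (t - 4)*(t + 4)*(t^2 + t - 12) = (t - 4)*(t + 4)^2*(t - 3)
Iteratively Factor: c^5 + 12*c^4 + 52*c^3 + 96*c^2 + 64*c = (c + 4)*(c^4 + 8*c^3 + 20*c^2 + 16*c) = (c + 2)*(c + 4)*(c^3 + 6*c^2 + 8*c) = (c + 2)^2*(c + 4)*(c^2 + 4*c) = (c + 2)^2*(c + 4)^2*(c)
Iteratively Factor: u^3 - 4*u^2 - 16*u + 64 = (u + 4)*(u^2 - 8*u + 16) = (u - 4)*(u + 4)*(u - 4)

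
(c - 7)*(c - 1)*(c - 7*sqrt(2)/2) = c^3 - 8*c^2 - 7*sqrt(2)*c^2/2 + 7*c + 28*sqrt(2)*c - 49*sqrt(2)/2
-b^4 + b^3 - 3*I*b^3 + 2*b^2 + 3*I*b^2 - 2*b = b*(b + 2*I)*(-I*b + 1)*(-I*b + I)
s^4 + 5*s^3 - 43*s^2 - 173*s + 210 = (s - 6)*(s - 1)*(s + 5)*(s + 7)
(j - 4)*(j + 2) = j^2 - 2*j - 8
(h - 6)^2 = h^2 - 12*h + 36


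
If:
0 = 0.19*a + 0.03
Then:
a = -0.16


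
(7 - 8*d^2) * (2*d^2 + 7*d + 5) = -16*d^4 - 56*d^3 - 26*d^2 + 49*d + 35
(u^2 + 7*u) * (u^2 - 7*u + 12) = u^4 - 37*u^2 + 84*u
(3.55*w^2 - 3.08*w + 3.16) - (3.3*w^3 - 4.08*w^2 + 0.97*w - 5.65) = -3.3*w^3 + 7.63*w^2 - 4.05*w + 8.81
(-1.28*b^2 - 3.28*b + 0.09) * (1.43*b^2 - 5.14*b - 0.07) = -1.8304*b^4 + 1.8888*b^3 + 17.0775*b^2 - 0.233*b - 0.0063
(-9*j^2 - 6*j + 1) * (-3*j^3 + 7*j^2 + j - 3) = 27*j^5 - 45*j^4 - 54*j^3 + 28*j^2 + 19*j - 3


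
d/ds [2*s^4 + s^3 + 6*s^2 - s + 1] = 8*s^3 + 3*s^2 + 12*s - 1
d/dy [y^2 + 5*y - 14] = 2*y + 5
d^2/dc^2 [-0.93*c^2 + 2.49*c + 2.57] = -1.86000000000000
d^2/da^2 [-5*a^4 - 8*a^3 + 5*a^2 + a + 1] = -60*a^2 - 48*a + 10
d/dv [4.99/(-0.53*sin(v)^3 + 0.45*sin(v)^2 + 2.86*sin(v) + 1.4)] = (7.9341*sin(v)^2 - 4.491*sin(v) - 14.2714)*cos(v)/(-0.53*sin(v)^3 + 0.45*sin(v)^2 + 2.86*sin(v) + 1.4)^2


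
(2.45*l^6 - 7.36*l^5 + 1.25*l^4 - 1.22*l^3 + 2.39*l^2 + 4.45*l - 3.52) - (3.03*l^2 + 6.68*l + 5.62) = 2.45*l^6 - 7.36*l^5 + 1.25*l^4 - 1.22*l^3 - 0.64*l^2 - 2.23*l - 9.14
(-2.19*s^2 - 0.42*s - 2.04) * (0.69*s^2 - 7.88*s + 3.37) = -1.5111*s^4 + 16.9674*s^3 - 5.4783*s^2 + 14.6598*s - 6.8748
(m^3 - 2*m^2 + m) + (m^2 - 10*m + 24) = m^3 - m^2 - 9*m + 24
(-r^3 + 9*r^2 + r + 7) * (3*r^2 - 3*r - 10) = -3*r^5 + 30*r^4 - 14*r^3 - 72*r^2 - 31*r - 70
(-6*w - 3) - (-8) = 5 - 6*w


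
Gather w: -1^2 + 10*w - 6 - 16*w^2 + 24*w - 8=-16*w^2 + 34*w - 15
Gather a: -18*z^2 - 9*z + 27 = -18*z^2 - 9*z + 27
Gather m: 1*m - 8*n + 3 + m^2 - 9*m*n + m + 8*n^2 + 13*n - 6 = m^2 + m*(2 - 9*n) + 8*n^2 + 5*n - 3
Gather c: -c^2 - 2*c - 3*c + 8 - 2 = -c^2 - 5*c + 6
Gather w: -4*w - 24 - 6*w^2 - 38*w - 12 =-6*w^2 - 42*w - 36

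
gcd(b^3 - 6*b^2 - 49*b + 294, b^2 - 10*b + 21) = b - 7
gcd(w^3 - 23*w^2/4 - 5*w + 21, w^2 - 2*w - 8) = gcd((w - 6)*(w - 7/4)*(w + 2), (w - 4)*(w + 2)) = w + 2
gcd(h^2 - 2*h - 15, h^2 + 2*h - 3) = h + 3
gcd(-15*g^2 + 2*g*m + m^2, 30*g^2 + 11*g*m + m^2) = 5*g + m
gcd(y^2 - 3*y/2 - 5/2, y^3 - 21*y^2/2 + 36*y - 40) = y - 5/2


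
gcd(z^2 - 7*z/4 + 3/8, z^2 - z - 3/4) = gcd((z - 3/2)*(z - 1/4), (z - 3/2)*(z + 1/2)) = z - 3/2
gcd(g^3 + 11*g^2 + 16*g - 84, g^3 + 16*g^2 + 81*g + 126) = g^2 + 13*g + 42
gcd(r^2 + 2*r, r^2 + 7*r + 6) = 1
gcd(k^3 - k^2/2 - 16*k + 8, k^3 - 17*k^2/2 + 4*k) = k - 1/2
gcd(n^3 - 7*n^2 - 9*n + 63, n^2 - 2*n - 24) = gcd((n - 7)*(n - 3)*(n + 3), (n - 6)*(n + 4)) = 1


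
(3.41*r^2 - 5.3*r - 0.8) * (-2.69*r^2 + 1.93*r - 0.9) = -9.1729*r^4 + 20.8383*r^3 - 11.146*r^2 + 3.226*r + 0.72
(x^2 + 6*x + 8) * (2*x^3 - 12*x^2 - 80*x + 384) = 2*x^5 - 136*x^3 - 192*x^2 + 1664*x + 3072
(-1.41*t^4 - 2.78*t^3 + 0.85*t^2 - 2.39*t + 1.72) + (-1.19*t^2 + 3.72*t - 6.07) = -1.41*t^4 - 2.78*t^3 - 0.34*t^2 + 1.33*t - 4.35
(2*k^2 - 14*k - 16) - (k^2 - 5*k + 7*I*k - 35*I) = k^2 - 9*k - 7*I*k - 16 + 35*I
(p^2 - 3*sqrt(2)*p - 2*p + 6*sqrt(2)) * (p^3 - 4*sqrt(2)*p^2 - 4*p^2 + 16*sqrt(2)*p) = p^5 - 7*sqrt(2)*p^4 - 6*p^4 + 32*p^3 + 42*sqrt(2)*p^3 - 144*p^2 - 56*sqrt(2)*p^2 + 192*p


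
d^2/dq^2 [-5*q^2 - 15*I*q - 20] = -10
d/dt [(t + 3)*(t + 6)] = 2*t + 9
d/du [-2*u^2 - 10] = -4*u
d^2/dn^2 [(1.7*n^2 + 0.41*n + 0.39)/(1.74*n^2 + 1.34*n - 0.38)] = (-5.444808*n^3 + 13.828824*n^2 + 7.082496*n + 2.824808)/(5.268024*n^6 + 12.170952*n^5 + 5.921568*n^4 - 2.909944*n^3 - 1.293216*n^2 + 0.580488*n - 0.054872)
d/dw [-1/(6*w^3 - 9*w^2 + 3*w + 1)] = 3*(6*w^2 - 6*w + 1)/(6*w^3 - 9*w^2 + 3*w + 1)^2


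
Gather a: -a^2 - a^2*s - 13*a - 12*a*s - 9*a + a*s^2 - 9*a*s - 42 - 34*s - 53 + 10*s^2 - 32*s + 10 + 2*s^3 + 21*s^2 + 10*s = a^2*(-s - 1) + a*(s^2 - 21*s - 22) + 2*s^3 + 31*s^2 - 56*s - 85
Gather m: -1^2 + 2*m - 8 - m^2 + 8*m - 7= -m^2 + 10*m - 16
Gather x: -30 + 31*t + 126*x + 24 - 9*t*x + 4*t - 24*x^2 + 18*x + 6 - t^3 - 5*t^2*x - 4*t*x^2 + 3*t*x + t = -t^3 + 36*t + x^2*(-4*t - 24) + x*(-5*t^2 - 6*t + 144)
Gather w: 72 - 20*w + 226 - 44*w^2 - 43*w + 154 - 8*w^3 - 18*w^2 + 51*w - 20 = -8*w^3 - 62*w^2 - 12*w + 432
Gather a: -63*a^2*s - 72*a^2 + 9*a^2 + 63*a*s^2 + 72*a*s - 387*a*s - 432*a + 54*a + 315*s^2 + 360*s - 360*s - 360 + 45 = a^2*(-63*s - 63) + a*(63*s^2 - 315*s - 378) + 315*s^2 - 315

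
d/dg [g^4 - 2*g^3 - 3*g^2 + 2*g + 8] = 4*g^3 - 6*g^2 - 6*g + 2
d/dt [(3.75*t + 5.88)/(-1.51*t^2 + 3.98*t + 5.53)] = (5.6625*t^2 + 17.7576*t - 2.6649)/(2.2801*t^4 - 12.0196*t^3 - 0.860200000000001*t^2 + 44.0188*t + 30.5809)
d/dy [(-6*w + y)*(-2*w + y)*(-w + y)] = 20*w^2 - 18*w*y + 3*y^2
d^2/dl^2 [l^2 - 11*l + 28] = 2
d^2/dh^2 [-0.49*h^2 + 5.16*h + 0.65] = -0.980000000000000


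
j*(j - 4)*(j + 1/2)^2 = j^4 - 3*j^3 - 15*j^2/4 - j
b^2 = b^2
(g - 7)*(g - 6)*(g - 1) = g^3 - 14*g^2 + 55*g - 42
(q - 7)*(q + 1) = q^2 - 6*q - 7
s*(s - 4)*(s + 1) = s^3 - 3*s^2 - 4*s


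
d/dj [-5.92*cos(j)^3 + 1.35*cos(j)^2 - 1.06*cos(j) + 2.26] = (17.76*cos(j)^2 - 2.7*cos(j) + 1.06)*sin(j)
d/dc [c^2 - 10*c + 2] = 2*c - 10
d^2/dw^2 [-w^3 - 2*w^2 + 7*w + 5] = -6*w - 4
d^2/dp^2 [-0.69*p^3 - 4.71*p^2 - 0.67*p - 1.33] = -4.14*p - 9.42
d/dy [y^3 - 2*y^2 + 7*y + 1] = 3*y^2 - 4*y + 7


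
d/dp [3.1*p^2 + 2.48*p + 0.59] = 6.2*p + 2.48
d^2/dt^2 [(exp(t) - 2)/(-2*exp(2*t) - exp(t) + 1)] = (-4*exp(4*t) + 34*exp(3*t) + 17*exp(t) + 1)*exp(t)/(8*exp(6*t) + 12*exp(5*t) - 6*exp(4*t) - 11*exp(3*t) + 3*exp(2*t) + 3*exp(t) - 1)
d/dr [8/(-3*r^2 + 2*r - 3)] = 16*(3*r - 1)/(3*r^2 - 2*r + 3)^2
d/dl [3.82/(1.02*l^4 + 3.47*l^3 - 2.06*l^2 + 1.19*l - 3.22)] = (-15.5856*l^3 - 39.7662*l^2 + 15.7384*l - 4.5458)/(1.02*l^4 + 3.47*l^3 - 2.06*l^2 + 1.19*l - 3.22)^2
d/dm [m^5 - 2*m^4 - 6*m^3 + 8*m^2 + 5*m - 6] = 5*m^4 - 8*m^3 - 18*m^2 + 16*m + 5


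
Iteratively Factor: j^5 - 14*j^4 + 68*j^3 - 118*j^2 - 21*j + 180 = (j - 3)*(j^4 - 11*j^3 + 35*j^2 - 13*j - 60) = (j - 3)^2*(j^3 - 8*j^2 + 11*j + 20) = (j - 4)*(j - 3)^2*(j^2 - 4*j - 5) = (j - 5)*(j - 4)*(j - 3)^2*(j + 1)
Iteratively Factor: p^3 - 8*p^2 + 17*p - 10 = (p - 5)*(p^2 - 3*p + 2) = (p - 5)*(p - 1)*(p - 2)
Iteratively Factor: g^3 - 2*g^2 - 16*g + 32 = (g + 4)*(g^2 - 6*g + 8) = (g - 2)*(g + 4)*(g - 4)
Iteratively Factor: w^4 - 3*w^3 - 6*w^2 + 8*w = (w - 4)*(w^3 + w^2 - 2*w) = w*(w - 4)*(w^2 + w - 2) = w*(w - 4)*(w + 2)*(w - 1)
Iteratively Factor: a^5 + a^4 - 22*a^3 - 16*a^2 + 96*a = (a + 3)*(a^4 - 2*a^3 - 16*a^2 + 32*a) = (a - 2)*(a + 3)*(a^3 - 16*a) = (a - 4)*(a - 2)*(a + 3)*(a^2 + 4*a) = (a - 4)*(a - 2)*(a + 3)*(a + 4)*(a)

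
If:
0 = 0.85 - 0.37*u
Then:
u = 2.30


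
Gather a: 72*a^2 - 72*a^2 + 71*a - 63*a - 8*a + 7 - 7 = 0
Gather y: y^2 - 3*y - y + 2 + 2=y^2 - 4*y + 4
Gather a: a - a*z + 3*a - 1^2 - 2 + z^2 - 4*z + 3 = a*(4 - z) + z^2 - 4*z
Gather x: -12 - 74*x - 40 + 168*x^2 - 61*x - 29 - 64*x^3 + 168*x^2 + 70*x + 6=-64*x^3 + 336*x^2 - 65*x - 75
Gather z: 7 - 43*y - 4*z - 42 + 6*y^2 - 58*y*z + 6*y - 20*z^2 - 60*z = 6*y^2 - 37*y - 20*z^2 + z*(-58*y - 64) - 35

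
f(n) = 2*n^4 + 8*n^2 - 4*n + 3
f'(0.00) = -4.00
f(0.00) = 3.00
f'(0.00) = -4.00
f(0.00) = 3.00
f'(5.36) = 1313.69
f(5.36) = 1862.18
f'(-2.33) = -142.47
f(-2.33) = 114.70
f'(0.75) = 11.38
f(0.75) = 5.13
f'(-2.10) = -111.69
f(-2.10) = 85.58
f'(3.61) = 430.13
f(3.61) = 432.49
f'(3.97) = 560.09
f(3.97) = 610.02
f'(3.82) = 503.06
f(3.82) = 530.34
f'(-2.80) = -224.42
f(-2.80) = 199.85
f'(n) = 8*n^3 + 16*n - 4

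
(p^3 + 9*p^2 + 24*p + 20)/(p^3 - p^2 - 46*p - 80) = (p + 2)/(p - 8)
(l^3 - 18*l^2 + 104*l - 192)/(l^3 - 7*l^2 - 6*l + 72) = (l - 8)/(l + 3)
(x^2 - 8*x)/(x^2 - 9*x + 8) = x/(x - 1)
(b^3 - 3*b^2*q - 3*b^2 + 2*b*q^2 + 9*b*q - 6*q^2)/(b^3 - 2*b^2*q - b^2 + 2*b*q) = (b^2 - b*q - 3*b + 3*q)/(b*(b - 1))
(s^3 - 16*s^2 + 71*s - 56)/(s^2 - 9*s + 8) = s - 7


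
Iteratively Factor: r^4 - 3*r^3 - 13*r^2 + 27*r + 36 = (r - 4)*(r^3 + r^2 - 9*r - 9) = (r - 4)*(r - 3)*(r^2 + 4*r + 3) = (r - 4)*(r - 3)*(r + 3)*(r + 1)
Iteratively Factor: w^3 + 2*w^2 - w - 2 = (w + 1)*(w^2 + w - 2) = (w - 1)*(w + 1)*(w + 2)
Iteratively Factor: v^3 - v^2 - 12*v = (v - 4)*(v^2 + 3*v) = (v - 4)*(v + 3)*(v)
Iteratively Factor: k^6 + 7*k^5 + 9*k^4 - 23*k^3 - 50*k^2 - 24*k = (k - 2)*(k^5 + 9*k^4 + 27*k^3 + 31*k^2 + 12*k) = (k - 2)*(k + 1)*(k^4 + 8*k^3 + 19*k^2 + 12*k) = (k - 2)*(k + 1)*(k + 4)*(k^3 + 4*k^2 + 3*k) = k*(k - 2)*(k + 1)*(k + 4)*(k^2 + 4*k + 3) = k*(k - 2)*(k + 1)*(k + 3)*(k + 4)*(k + 1)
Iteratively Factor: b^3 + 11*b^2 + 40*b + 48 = (b + 4)*(b^2 + 7*b + 12) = (b + 3)*(b + 4)*(b + 4)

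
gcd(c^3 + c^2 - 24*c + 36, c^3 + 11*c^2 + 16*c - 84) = c^2 + 4*c - 12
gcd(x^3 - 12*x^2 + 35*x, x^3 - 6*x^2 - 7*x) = x^2 - 7*x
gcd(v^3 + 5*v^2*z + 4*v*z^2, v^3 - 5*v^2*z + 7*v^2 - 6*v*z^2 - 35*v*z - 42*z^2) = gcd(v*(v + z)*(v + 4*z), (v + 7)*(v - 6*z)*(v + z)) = v + z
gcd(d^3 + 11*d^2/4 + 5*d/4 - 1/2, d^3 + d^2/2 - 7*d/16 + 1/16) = d^2 + 3*d/4 - 1/4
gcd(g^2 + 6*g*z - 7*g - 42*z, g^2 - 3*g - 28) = g - 7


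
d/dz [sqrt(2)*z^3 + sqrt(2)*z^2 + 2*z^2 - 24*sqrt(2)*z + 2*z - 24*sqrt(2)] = 3*sqrt(2)*z^2 + 2*sqrt(2)*z + 4*z - 24*sqrt(2) + 2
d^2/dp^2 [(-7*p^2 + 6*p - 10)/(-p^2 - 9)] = 6*(-2*p^3 - 53*p^2 + 54*p + 159)/(p^6 + 27*p^4 + 243*p^2 + 729)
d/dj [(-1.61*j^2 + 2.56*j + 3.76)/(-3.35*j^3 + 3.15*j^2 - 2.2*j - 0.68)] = (-5.3935*j^4 + 17.152*j^3 + 33.266*j^2 - 21.4984*j + 6.5312)/(11.2225*j^6 - 21.105*j^5 + 24.6625*j^4 - 9.304*j^3 + 0.556000000000001*j^2 + 2.992*j + 0.4624)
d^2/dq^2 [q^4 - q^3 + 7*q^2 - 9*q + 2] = 12*q^2 - 6*q + 14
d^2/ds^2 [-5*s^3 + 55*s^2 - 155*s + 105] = 110 - 30*s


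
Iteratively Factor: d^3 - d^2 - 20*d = (d + 4)*(d^2 - 5*d) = (d - 5)*(d + 4)*(d)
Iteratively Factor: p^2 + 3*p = (p)*(p + 3)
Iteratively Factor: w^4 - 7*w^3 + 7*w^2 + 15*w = (w + 1)*(w^3 - 8*w^2 + 15*w) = (w - 3)*(w + 1)*(w^2 - 5*w) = (w - 5)*(w - 3)*(w + 1)*(w)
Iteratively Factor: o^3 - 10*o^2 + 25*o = (o - 5)*(o^2 - 5*o) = (o - 5)^2*(o)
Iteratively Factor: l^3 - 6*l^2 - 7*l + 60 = (l - 5)*(l^2 - l - 12) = (l - 5)*(l + 3)*(l - 4)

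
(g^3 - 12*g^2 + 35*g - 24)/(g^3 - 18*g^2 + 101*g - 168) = (g - 1)/(g - 7)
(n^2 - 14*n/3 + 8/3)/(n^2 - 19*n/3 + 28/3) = (3*n - 2)/(3*n - 7)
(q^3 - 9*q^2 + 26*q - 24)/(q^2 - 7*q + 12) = q - 2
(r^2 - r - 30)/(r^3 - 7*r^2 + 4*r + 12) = (r + 5)/(r^2 - r - 2)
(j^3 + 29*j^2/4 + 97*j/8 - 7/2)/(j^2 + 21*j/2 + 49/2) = (j^2 + 15*j/4 - 1)/(j + 7)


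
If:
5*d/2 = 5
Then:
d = 2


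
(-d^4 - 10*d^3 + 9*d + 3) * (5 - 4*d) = 4*d^5 + 35*d^4 - 50*d^3 - 36*d^2 + 33*d + 15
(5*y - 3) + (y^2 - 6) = y^2 + 5*y - 9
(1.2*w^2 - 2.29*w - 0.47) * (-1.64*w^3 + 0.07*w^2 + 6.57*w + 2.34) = -1.968*w^5 + 3.8396*w^4 + 8.4945*w^3 - 12.2702*w^2 - 8.4465*w - 1.0998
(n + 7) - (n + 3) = 4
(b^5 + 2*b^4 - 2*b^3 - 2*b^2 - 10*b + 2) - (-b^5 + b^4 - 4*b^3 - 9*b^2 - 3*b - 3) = 2*b^5 + b^4 + 2*b^3 + 7*b^2 - 7*b + 5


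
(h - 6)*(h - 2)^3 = h^4 - 12*h^3 + 48*h^2 - 80*h + 48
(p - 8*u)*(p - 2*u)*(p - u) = p^3 - 11*p^2*u + 26*p*u^2 - 16*u^3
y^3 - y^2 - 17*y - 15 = (y - 5)*(y + 1)*(y + 3)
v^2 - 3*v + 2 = (v - 2)*(v - 1)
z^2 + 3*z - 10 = (z - 2)*(z + 5)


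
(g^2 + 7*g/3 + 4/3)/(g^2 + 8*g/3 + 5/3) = (3*g + 4)/(3*g + 5)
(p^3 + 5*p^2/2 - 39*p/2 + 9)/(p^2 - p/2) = p + 3 - 18/p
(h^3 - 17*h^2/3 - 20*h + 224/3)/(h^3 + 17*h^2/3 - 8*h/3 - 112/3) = (3*h^2 - 29*h + 56)/(3*h^2 + 5*h - 28)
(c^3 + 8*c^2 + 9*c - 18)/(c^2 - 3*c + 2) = (c^2 + 9*c + 18)/(c - 2)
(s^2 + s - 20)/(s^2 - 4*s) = (s + 5)/s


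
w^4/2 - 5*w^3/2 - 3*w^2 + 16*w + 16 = (w/2 + 1)*(w - 4)^2*(w + 1)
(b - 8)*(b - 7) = b^2 - 15*b + 56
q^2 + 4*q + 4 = (q + 2)^2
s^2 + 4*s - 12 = (s - 2)*(s + 6)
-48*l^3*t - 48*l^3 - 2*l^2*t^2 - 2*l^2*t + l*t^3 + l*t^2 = (-8*l + t)*(6*l + t)*(l*t + l)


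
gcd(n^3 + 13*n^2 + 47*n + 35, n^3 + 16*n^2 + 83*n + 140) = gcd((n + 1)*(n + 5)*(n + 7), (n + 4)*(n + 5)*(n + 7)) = n^2 + 12*n + 35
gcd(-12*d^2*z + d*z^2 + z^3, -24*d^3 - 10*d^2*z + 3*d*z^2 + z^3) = -12*d^2 + d*z + z^2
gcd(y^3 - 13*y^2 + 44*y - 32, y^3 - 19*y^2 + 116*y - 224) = y^2 - 12*y + 32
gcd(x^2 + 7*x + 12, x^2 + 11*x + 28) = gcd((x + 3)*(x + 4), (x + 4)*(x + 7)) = x + 4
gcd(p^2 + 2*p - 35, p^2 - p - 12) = 1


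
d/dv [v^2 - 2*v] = 2*v - 2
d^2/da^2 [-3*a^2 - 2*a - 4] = -6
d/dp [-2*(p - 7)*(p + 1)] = 12 - 4*p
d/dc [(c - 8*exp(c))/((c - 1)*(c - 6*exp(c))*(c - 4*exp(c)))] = ((1 - 8*exp(c))*(c - 1)*(c - 6*exp(c))*(c - 4*exp(c)) + (-c + 8*exp(c))*(c - 6*exp(c))*(c - 4*exp(c)) + (c - 1)*(c - 8*exp(c))*(c - 6*exp(c))*(4*exp(c) - 1) + (c - 1)*(c - 8*exp(c))*(c - 4*exp(c))*(6*exp(c) - 1))/((c - 1)^2*(c - 6*exp(c))^2*(c - 4*exp(c))^2)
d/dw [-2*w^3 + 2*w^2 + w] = -6*w^2 + 4*w + 1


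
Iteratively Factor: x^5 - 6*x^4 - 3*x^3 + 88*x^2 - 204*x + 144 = (x - 3)*(x^4 - 3*x^3 - 12*x^2 + 52*x - 48) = (x - 3)*(x - 2)*(x^3 - x^2 - 14*x + 24) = (x - 3)*(x - 2)^2*(x^2 + x - 12) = (x - 3)*(x - 2)^2*(x + 4)*(x - 3)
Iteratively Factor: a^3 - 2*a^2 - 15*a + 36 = (a - 3)*(a^2 + a - 12) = (a - 3)*(a + 4)*(a - 3)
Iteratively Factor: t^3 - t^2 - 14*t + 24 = (t - 3)*(t^2 + 2*t - 8) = (t - 3)*(t - 2)*(t + 4)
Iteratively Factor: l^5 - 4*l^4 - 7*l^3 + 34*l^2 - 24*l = (l - 1)*(l^4 - 3*l^3 - 10*l^2 + 24*l) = (l - 1)*(l + 3)*(l^3 - 6*l^2 + 8*l) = (l - 2)*(l - 1)*(l + 3)*(l^2 - 4*l) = l*(l - 2)*(l - 1)*(l + 3)*(l - 4)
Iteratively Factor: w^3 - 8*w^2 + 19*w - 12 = (w - 1)*(w^2 - 7*w + 12) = (w - 4)*(w - 1)*(w - 3)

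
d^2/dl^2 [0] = 0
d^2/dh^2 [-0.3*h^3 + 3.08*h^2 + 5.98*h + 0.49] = 6.16 - 1.8*h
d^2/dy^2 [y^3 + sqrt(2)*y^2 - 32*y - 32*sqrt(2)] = 6*y + 2*sqrt(2)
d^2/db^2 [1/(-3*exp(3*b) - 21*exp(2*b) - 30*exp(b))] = ((exp(2*b) + 7*exp(b) + 10)*(9*exp(2*b) + 28*exp(b) + 10) - 2*(3*exp(2*b) + 14*exp(b) + 10)^2)*exp(-b)/(3*(exp(2*b) + 7*exp(b) + 10)^3)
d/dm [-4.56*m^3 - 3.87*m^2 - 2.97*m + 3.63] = -13.68*m^2 - 7.74*m - 2.97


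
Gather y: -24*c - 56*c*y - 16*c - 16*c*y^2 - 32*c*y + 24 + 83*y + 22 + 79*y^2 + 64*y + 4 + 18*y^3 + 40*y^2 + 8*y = -40*c + 18*y^3 + y^2*(119 - 16*c) + y*(155 - 88*c) + 50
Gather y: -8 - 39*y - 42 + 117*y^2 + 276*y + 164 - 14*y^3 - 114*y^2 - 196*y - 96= -14*y^3 + 3*y^2 + 41*y + 18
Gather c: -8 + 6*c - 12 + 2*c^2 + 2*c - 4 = 2*c^2 + 8*c - 24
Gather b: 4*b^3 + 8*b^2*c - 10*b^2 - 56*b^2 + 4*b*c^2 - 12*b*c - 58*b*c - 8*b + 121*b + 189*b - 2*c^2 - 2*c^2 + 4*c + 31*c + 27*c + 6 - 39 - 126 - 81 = 4*b^3 + b^2*(8*c - 66) + b*(4*c^2 - 70*c + 302) - 4*c^2 + 62*c - 240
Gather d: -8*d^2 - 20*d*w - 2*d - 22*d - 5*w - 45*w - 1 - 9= -8*d^2 + d*(-20*w - 24) - 50*w - 10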